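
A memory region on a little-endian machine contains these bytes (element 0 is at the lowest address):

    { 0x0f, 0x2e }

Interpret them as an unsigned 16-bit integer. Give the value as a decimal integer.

11791

Little-endian: lowest address holds the least-significant byte.
Reassemble most-significant byte first: 2E 0F → 0x2E0F.
0x2E0F = 11791.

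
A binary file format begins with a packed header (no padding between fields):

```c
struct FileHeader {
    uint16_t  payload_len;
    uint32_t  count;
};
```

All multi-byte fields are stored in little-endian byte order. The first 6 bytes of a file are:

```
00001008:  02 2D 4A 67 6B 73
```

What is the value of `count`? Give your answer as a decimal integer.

1936418634

`count` follows `payload_len` (2 bytes), so it starts at byte offset 2 and occupies 4 bytes.
Bytes at offsets 2..5: 4A 67 6B 73.
Little-endian stores the least-significant byte at the lowest address.
Reassemble most-significant byte first: 73 6B 67 4A → 0x736B674A.
0x736B674A = 1936418634.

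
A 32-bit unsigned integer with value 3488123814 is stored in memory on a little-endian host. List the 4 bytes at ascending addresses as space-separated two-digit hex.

A6 8B E8 CF

3488123814 in hexadecimal, padded to 32 bits, is 0xCFE88BA6.
Split into bytes (most-significant first): CF E8 8B A6.
In little-endian order the low byte comes first in memory.
So at ascending addresses the bytes are A6 8B E8 CF.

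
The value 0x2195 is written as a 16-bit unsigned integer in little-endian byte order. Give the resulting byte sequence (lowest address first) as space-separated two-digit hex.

95 21

Split into bytes (most-significant first): 21 95.
In little-endian order the low byte comes first in memory.
So at ascending addresses the bytes are 95 21.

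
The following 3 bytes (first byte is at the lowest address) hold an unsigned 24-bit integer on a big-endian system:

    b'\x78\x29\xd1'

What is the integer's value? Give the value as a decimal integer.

7875025

Big-endian: lowest address holds the most-significant byte.
The bytes are already most-significant first: 0x7829D1.
0x7829D1 = 7875025.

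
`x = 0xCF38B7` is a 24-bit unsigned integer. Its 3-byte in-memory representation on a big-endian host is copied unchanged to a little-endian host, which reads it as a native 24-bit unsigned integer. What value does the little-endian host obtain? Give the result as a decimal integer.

Stored big-endian, the bytes at ascending addresses are CF 38 B7.
Read back as little-endian, the first byte is least significant, giving 0xB738CF.
0xB738CF = 12007631.

12007631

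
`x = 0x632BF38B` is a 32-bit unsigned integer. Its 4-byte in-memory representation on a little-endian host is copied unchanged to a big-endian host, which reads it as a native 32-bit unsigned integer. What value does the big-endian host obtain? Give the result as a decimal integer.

Stored little-endian, the bytes at ascending addresses are 8B F3 2B 63.
Read back as big-endian, the last byte is least significant, giving 0x8BF32B63.
0x8BF32B63 = 2347969379.

2347969379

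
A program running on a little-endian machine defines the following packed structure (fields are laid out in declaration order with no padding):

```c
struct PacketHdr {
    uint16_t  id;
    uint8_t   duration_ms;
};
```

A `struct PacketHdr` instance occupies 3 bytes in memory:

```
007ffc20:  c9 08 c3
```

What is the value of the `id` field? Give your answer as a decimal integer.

`id` is the first field, at byte offset 0, occupying 2 bytes.
Bytes at offsets 0..1: C9 08.
In little-endian order the low byte comes first in memory.
Reassemble most-significant byte first: 08 C9 → 0x08C9.
0x08C9 = 2249.

2249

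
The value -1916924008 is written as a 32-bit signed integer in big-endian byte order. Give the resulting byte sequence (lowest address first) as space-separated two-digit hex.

Two's complement of -1916924008 in 32 bits: 1916924008 = 0x7241F068; invert → 0x8DBE0F97; add 1 → 0x8DBE0F98.
Split into bytes (most-significant first): 8D BE 0F 98.
Big-endian: lowest address holds the most-significant byte.
So the memory order matches the most-significant-first order: 8D BE 0F 98.

8D BE 0F 98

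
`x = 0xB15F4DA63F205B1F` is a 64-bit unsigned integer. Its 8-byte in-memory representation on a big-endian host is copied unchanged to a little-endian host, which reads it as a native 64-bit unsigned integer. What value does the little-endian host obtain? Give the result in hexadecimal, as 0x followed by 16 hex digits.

0x1F5B203FA64D5FB1

Stored big-endian, the bytes at ascending addresses are B1 5F 4D A6 3F 20 5B 1F.
Read back as little-endian, the first byte is least significant, giving 0x1F5B203FA64D5FB1.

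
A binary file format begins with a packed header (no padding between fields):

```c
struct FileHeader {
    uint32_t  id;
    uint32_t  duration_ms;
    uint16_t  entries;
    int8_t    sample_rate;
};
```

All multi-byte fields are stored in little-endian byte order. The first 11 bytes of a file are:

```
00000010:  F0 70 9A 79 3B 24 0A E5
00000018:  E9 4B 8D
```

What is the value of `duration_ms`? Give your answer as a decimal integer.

3842647099

`duration_ms` follows `id` (4 bytes), so it starts at byte offset 4 and occupies 4 bytes.
Bytes at offsets 4..7: 3B 24 0A E5.
Little-endian stores the least-significant byte at the lowest address.
Reassemble most-significant byte first: E5 0A 24 3B → 0xE50A243B.
0xE50A243B = 3842647099.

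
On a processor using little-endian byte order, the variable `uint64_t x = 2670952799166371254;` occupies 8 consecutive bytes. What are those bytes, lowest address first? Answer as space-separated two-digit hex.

B6 95 25 66 6B 21 11 25

2670952799166371254 in hexadecimal, padded to 64 bits, is 0x2511216B662595B6.
Split into bytes (most-significant first): 25 11 21 6B 66 25 95 B6.
Little-endian: lowest address holds the least-significant byte.
So at ascending addresses the bytes are B6 95 25 66 6B 21 11 25.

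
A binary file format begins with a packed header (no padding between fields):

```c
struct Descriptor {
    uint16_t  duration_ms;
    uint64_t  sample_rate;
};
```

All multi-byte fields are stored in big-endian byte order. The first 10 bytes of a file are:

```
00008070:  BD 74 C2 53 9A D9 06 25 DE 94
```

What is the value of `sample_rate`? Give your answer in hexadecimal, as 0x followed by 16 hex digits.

`sample_rate` follows `duration_ms` (2 bytes), so it starts at byte offset 2 and occupies 8 bytes.
Bytes at offsets 2..9: C2 53 9A D9 06 25 DE 94.
In big-endian order the high byte comes first in memory.
The bytes are already most-significant first: 0xC2539AD90625DE94.

0xC2539AD90625DE94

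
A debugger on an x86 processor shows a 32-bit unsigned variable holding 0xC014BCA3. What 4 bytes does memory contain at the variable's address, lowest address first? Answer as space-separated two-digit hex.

Split into bytes (most-significant first): C0 14 BC A3.
Little-endian: lowest address holds the least-significant byte.
So at ascending addresses the bytes are A3 BC 14 C0.

A3 BC 14 C0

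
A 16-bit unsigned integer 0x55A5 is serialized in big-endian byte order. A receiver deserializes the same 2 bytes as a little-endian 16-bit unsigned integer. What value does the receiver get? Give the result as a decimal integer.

42325

Stored big-endian, the bytes at ascending addresses are 55 A5.
Read back as little-endian, the first byte is least significant, giving 0xA555.
0xA555 = 42325.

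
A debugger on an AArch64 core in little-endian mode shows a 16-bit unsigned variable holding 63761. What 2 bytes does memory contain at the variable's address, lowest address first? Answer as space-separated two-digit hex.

11 F9

63761 in hexadecimal, padded to 16 bits, is 0xF911.
Split into bytes (most-significant first): F9 11.
In little-endian order the low byte comes first in memory.
So at ascending addresses the bytes are 11 F9.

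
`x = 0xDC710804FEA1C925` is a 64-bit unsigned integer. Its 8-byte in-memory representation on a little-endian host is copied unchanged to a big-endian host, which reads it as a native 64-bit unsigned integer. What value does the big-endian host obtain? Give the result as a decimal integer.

2722885562083602908

Stored little-endian, the bytes at ascending addresses are 25 C9 A1 FE 04 08 71 DC.
Read back as big-endian, the last byte is least significant, giving 0x25C9A1FE040871DC.
0x25C9A1FE040871DC = 2722885562083602908.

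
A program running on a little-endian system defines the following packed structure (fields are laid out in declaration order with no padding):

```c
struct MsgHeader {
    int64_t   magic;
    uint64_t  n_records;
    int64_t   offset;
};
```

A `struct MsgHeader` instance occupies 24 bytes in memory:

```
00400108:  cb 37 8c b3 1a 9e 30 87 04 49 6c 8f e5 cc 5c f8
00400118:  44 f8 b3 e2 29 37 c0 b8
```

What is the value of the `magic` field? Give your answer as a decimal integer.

`magic` is the first field, at byte offset 0, occupying 8 bytes.
Bytes at offsets 0..7: CB 37 8C B3 1A 9E 30 87.
Little-endian: lowest address holds the least-significant byte.
Reassemble most-significant byte first: 87 30 9E 1A B3 8C 37 CB → 0x87309E1AB38C37CB.
Top bit is set, so as a signed 64-bit value this is 0x87309E1AB38C37CB − 2^64 = -8705284242188519477.

-8705284242188519477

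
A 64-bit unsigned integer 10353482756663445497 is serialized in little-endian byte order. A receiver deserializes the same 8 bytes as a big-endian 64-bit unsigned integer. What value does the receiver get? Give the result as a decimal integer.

10353482756663445497 in 64-bit hexadecimal is 0x8FAEF5B64B0E87F9.
Stored little-endian, the bytes at ascending addresses are F9 87 0E 4B B6 F5 AE 8F.
Read back as big-endian, the last byte is least significant, giving 0xF9870E4BB6F5AE8F.
0xF9870E4BB6F5AE8F = 17980355755654885007.

17980355755654885007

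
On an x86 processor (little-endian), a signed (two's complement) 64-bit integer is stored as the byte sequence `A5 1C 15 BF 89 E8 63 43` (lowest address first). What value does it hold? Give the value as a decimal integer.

Little-endian: lowest address holds the least-significant byte.
Reassemble most-significant byte first: 43 63 E8 89 BF 15 1C A5 → 0x4363E889BF151CA5.
0x4363E889BF151CA5 = 4855980501549522085.

4855980501549522085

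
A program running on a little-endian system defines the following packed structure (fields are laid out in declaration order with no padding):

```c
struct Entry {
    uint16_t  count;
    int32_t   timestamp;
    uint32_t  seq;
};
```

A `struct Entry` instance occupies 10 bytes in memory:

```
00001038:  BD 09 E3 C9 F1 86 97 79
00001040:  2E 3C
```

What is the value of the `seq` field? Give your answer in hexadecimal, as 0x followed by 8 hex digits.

0x3C2E7997

`seq` follows `count` (2 B), `timestamp` (4 B), so it starts at offset 2 + 4 = 6 and occupies 4 bytes.
Bytes at offsets 6..9: 97 79 2E 3C.
Little-endian: lowest address holds the least-significant byte.
Reassemble most-significant byte first: 3C 2E 79 97 → 0x3C2E7997.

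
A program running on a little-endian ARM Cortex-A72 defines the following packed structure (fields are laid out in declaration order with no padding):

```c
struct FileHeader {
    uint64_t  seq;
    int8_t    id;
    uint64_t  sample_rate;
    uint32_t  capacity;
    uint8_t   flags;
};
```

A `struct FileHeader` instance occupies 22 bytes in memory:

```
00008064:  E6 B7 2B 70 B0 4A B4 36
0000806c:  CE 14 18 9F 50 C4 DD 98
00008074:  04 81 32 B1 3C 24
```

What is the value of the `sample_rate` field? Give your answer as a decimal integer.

331258407847663636

`sample_rate` follows `seq` (8 B), `id` (1 B), so it starts at offset 8 + 1 = 9 and occupies 8 bytes.
Bytes at offsets 9..16: 14 18 9F 50 C4 DD 98 04.
Little-endian stores the least-significant byte at the lowest address.
Reassemble most-significant byte first: 04 98 DD C4 50 9F 18 14 → 0x0498DDC4509F1814.
0x0498DDC4509F1814 = 331258407847663636.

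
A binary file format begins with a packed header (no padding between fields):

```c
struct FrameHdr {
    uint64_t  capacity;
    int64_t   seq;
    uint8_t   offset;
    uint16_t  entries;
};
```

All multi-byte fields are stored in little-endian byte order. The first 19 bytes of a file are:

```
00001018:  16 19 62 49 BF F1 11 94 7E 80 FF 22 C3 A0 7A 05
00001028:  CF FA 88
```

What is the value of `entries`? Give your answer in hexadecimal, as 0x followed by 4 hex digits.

`entries` follows `capacity` (8 B), `seq` (8 B), `offset` (1 B), so it starts at offset 8 + 8 + 1 = 17 and occupies 2 bytes.
Bytes at offsets 17..18: FA 88.
In little-endian order the low byte comes first in memory.
Reassemble most-significant byte first: 88 FA → 0x88FA.

0x88FA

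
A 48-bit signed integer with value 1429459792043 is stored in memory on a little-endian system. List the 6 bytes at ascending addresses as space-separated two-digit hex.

1429459792043 in hexadecimal, padded to 48 bits, is 0x014CD27170AB.
Split into bytes (most-significant first): 01 4C D2 71 70 AB.
In little-endian order the low byte comes first in memory.
So at ascending addresses the bytes are AB 70 71 D2 4C 01.

AB 70 71 D2 4C 01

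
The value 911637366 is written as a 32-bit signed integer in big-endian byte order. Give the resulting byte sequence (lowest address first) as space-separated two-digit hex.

911637366 in hexadecimal, padded to 32 bits, is 0x36567B76.
Split into bytes (most-significant first): 36 56 7B 76.
Big-endian: lowest address holds the most-significant byte.
So the memory order matches the most-significant-first order: 36 56 7B 76.

36 56 7B 76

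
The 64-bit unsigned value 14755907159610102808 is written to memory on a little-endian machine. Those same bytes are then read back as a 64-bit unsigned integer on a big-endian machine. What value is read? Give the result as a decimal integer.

1735069667124561868

14755907159610102808 in 64-bit hexadecimal is 0xCCC78361AB341418.
Stored little-endian, the bytes at ascending addresses are 18 14 34 AB 61 83 C7 CC.
Read back as big-endian, the last byte is least significant, giving 0x181434AB6183C7CC.
0x181434AB6183C7CC = 1735069667124561868.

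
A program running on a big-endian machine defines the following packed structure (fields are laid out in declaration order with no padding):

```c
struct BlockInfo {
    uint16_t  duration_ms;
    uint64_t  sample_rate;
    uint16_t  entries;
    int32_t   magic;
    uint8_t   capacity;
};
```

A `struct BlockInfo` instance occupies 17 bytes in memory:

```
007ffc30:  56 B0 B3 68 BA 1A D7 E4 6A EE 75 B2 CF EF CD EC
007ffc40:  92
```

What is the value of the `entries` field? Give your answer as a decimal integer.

`entries` follows `duration_ms` (2 B), `sample_rate` (8 B), so it starts at offset 2 + 8 = 10 and occupies 2 bytes.
Bytes at offsets 10..11: 75 B2.
In big-endian order the high byte comes first in memory.
The bytes are already most-significant first: 0x75B2.
0x75B2 = 30130.

30130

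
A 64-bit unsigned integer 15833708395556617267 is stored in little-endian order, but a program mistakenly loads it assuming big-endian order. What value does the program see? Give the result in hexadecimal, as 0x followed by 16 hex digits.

15833708395556617267 in 64-bit hexadecimal is 0xDBBCA1E52A45BC33.
Stored little-endian, the bytes at ascending addresses are 33 BC 45 2A E5 A1 BC DB.
Read back as big-endian, the last byte is least significant, giving 0x33BC452AE5A1BCDB.

0x33BC452AE5A1BCDB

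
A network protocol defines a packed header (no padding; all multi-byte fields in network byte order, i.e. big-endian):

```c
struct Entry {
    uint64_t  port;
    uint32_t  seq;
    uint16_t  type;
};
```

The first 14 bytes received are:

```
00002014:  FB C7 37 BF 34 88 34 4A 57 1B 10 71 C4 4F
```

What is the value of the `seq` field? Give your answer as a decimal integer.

1461391473

`seq` follows `port` (8 bytes), so it starts at byte offset 8 and occupies 4 bytes.
Bytes at offsets 8..11: 57 1B 10 71.
In big-endian order the high byte comes first in memory.
The bytes are already most-significant first: 0x571B1071.
0x571B1071 = 1461391473.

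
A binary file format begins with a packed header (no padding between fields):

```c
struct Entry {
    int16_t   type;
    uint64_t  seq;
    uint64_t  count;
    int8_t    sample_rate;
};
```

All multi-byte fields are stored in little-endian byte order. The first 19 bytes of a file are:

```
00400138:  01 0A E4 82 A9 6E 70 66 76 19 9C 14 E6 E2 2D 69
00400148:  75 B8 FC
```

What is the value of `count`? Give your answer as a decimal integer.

`count` follows `type` (2 B), `seq` (8 B), so it starts at offset 2 + 8 = 10 and occupies 8 bytes.
Bytes at offsets 10..17: 9C 14 E6 E2 2D 69 75 B8.
Little-endian: lowest address holds the least-significant byte.
Reassemble most-significant byte first: B8 75 69 2D E2 E6 14 9C → 0xB875692DE2E6149C.
0xB875692DE2E6149C = 13291645521055061148.

13291645521055061148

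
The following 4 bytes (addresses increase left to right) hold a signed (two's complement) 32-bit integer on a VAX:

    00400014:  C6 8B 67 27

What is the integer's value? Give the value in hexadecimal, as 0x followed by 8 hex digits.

Little-endian: lowest address holds the least-significant byte.
Reassemble most-significant byte first: 27 67 8B C6 → 0x27678BC6.

0x27678BC6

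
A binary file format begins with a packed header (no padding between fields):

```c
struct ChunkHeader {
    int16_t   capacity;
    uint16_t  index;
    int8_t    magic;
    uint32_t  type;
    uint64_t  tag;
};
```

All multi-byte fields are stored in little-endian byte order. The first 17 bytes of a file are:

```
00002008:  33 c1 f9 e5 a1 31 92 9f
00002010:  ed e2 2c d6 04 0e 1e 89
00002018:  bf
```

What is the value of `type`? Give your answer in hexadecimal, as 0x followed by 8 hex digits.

0xED9F9231

`type` follows `capacity` (2 B), `index` (2 B), `magic` (1 B), so it starts at offset 2 + 2 + 1 = 5 and occupies 4 bytes.
Bytes at offsets 5..8: 31 92 9F ED.
In little-endian order the low byte comes first in memory.
Reassemble most-significant byte first: ED 9F 92 31 → 0xED9F9231.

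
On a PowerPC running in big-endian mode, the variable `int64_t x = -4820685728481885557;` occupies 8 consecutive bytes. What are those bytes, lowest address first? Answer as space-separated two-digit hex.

Two's complement of -4820685728481885557 in 64 bits: 4820685728481885557 = 0x42E6842103F53D75; invert → 0xBD197BDEFC0AC28A; add 1 → 0xBD197BDEFC0AC28B.
Split into bytes (most-significant first): BD 19 7B DE FC 0A C2 8B.
In big-endian order the high byte comes first in memory.
So the memory order matches the most-significant-first order: BD 19 7B DE FC 0A C2 8B.

BD 19 7B DE FC 0A C2 8B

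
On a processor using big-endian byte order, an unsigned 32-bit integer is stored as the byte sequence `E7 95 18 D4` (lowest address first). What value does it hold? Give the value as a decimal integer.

Big-endian stores the most-significant byte at the lowest address.
The bytes are already most-significant first: 0xE79518D4.
0xE79518D4 = 3885308116.

3885308116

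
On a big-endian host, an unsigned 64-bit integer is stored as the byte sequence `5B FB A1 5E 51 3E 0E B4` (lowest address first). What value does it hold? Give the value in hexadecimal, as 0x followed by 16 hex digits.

In big-endian order the high byte comes first in memory.
The bytes are already most-significant first: 0x5BFBA15E513E0EB4.

0x5BFBA15E513E0EB4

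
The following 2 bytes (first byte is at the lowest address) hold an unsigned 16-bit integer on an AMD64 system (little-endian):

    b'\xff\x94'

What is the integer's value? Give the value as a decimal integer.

38143

In little-endian order the low byte comes first in memory.
Reassemble most-significant byte first: 94 FF → 0x94FF.
0x94FF = 38143.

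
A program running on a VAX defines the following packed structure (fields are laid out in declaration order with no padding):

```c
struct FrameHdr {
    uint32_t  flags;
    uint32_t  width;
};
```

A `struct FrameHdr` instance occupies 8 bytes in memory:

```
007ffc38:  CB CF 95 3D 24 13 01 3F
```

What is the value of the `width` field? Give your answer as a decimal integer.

`width` follows `flags` (4 bytes), so it starts at byte offset 4 and occupies 4 bytes.
Bytes at offsets 4..7: 24 13 01 3F.
Little-endian stores the least-significant byte at the lowest address.
Reassemble most-significant byte first: 3F 01 13 24 → 0x3F011324.
0x3F011324 = 1057035044.

1057035044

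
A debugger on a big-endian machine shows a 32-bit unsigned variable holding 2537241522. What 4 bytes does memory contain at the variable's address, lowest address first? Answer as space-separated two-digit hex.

2537241522 in hexadecimal, padded to 32 bits, is 0x973B3BB2.
Split into bytes (most-significant first): 97 3B 3B B2.
Big-endian stores the most-significant byte at the lowest address.
So the memory order matches the most-significant-first order: 97 3B 3B B2.

97 3B 3B B2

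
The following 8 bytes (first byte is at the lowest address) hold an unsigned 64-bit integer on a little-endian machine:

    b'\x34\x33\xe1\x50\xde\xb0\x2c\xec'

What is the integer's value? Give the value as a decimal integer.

Little-endian stores the least-significant byte at the lowest address.
Reassemble most-significant byte first: EC 2C B0 DE 50 E1 33 34 → 0xEC2CB0DE50E13334.
0xEC2CB0DE50E13334 = 17018171560812426036.

17018171560812426036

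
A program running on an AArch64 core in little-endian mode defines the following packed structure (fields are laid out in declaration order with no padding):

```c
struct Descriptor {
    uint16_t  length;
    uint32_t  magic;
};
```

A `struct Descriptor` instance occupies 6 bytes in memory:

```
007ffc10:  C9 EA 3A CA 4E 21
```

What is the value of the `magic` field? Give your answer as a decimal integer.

`magic` follows `length` (2 bytes), so it starts at byte offset 2 and occupies 4 bytes.
Bytes at offsets 2..5: 3A CA 4E 21.
In little-endian order the low byte comes first in memory.
Reassemble most-significant byte first: 21 4E CA 3A → 0x214ECA3A.
0x214ECA3A = 558811706.

558811706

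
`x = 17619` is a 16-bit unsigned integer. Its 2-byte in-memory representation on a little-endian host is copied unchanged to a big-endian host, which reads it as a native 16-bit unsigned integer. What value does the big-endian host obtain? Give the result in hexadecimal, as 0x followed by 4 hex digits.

17619 in 16-bit hexadecimal is 0x44D3.
Stored little-endian, the bytes at ascending addresses are D3 44.
Read back as big-endian, the last byte is least significant, giving 0xD344.

0xD344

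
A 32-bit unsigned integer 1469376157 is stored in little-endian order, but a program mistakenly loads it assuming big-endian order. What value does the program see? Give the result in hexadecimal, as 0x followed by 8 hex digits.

1469376157 in 32-bit hexadecimal is 0x5794E69D.
Stored little-endian, the bytes at ascending addresses are 9D E6 94 57.
Read back as big-endian, the last byte is least significant, giving 0x9DE69457.

0x9DE69457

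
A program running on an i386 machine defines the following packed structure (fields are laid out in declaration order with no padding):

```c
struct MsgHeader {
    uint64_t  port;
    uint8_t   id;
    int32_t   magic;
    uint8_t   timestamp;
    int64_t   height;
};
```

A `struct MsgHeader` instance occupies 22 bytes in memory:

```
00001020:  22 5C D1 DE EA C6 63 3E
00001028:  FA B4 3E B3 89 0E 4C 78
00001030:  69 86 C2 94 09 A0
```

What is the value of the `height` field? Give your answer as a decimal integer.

-6914832189651060660

`height` follows `port` (8 B), `id` (1 B), `magic` (4 B), `timestamp` (1 B), so it starts at offset 8 + 1 + 4 + 1 = 14 and occupies 8 bytes.
Bytes at offsets 14..21: 4C 78 69 86 C2 94 09 A0.
In little-endian order the low byte comes first in memory.
Reassemble most-significant byte first: A0 09 94 C2 86 69 78 4C → 0xA00994C28669784C.
Top bit is set, so as a signed 64-bit value this is 0xA00994C28669784C − 2^64 = -6914832189651060660.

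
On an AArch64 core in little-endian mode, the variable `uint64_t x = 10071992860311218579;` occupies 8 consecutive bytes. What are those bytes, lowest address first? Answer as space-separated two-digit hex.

10071992860311218579 in hexadecimal, padded to 64 bits, is 0x8BC6E8248B1EE993.
Split into bytes (most-significant first): 8B C6 E8 24 8B 1E E9 93.
In little-endian order the low byte comes first in memory.
So at ascending addresses the bytes are 93 E9 1E 8B 24 E8 C6 8B.

93 E9 1E 8B 24 E8 C6 8B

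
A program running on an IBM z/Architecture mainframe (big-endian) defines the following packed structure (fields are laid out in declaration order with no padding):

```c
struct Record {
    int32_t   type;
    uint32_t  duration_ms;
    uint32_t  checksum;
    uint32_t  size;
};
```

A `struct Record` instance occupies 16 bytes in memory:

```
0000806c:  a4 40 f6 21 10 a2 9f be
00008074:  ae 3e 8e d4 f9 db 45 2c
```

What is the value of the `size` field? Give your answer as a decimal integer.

`size` follows `type` (4 B), `duration_ms` (4 B), `checksum` (4 B), so it starts at offset 4 + 4 + 4 = 12 and occupies 4 bytes.
Bytes at offsets 12..15: F9 DB 45 2C.
In big-endian order the high byte comes first in memory.
The bytes are already most-significant first: 0xF9DB452C.
0xF9DB452C = 4191896876.

4191896876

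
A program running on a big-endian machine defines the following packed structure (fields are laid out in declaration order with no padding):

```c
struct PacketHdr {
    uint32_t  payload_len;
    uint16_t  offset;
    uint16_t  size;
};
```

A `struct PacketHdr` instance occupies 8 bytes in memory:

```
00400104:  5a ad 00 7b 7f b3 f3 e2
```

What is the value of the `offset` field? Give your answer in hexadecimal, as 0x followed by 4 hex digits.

0x7FB3

`offset` follows `payload_len` (4 bytes), so it starts at byte offset 4 and occupies 2 bytes.
Bytes at offsets 4..5: 7F B3.
Big-endian stores the most-significant byte at the lowest address.
The bytes are already most-significant first: 0x7FB3.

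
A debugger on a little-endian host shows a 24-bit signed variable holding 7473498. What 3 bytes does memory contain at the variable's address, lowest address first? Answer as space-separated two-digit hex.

5A 09 72

7473498 in hexadecimal, padded to 24 bits, is 0x72095A.
Split into bytes (most-significant first): 72 09 5A.
Little-endian stores the least-significant byte at the lowest address.
So at ascending addresses the bytes are 5A 09 72.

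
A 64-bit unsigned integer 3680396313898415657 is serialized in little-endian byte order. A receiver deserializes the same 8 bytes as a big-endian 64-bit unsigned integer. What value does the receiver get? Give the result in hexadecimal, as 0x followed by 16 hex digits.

3680396313898415657 in 64-bit hexadecimal is 0x331364F2AA927629.
Stored little-endian, the bytes at ascending addresses are 29 76 92 AA F2 64 13 33.
Read back as big-endian, the last byte is least significant, giving 0x297692AAF2641333.

0x297692AAF2641333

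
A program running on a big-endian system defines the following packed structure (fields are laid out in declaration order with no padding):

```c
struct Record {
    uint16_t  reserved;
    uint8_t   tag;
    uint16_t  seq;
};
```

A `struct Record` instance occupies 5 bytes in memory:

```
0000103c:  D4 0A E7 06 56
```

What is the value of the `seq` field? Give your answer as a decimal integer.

1622

`seq` follows `reserved` (2 B), `tag` (1 B), so it starts at offset 2 + 1 = 3 and occupies 2 bytes.
Bytes at offsets 3..4: 06 56.
Big-endian stores the most-significant byte at the lowest address.
The bytes are already most-significant first: 0x0656.
0x0656 = 1622.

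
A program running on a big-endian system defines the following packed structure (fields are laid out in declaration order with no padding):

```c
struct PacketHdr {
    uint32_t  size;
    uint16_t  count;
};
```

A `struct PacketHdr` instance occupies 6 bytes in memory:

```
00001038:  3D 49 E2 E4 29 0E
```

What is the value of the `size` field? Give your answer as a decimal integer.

1028252388

`size` is the first field, at byte offset 0, occupying 4 bytes.
Bytes at offsets 0..3: 3D 49 E2 E4.
Big-endian: lowest address holds the most-significant byte.
The bytes are already most-significant first: 0x3D49E2E4.
0x3D49E2E4 = 1028252388.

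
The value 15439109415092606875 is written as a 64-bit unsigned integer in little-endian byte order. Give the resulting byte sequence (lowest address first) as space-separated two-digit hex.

15439109415092606875 in hexadecimal, padded to 64 bits, is 0xD642BC368EFBD79B.
Split into bytes (most-significant first): D6 42 BC 36 8E FB D7 9B.
Little-endian stores the least-significant byte at the lowest address.
So at ascending addresses the bytes are 9B D7 FB 8E 36 BC 42 D6.

9B D7 FB 8E 36 BC 42 D6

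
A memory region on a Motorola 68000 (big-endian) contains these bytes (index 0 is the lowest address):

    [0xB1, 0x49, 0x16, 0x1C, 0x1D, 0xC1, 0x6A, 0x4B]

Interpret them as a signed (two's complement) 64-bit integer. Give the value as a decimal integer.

In big-endian order the high byte comes first in memory.
The bytes are already most-significant first: 0xB149161C1DC16A4B.
Top bit is set, so as a signed 64-bit value this is 0xB149161C1DC16A4B − 2^64 = -5671977945682318773.

-5671977945682318773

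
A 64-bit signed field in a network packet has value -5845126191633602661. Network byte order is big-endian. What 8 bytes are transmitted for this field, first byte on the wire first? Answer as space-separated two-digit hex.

Two's complement of -5845126191633602661 in 64 bits: 5845126191633602661 = 0x511E0F4D6FA71865; invert → 0xAEE1F0B29058E79A; add 1 → 0xAEE1F0B29058E79B.
Split into bytes (most-significant first): AE E1 F0 B2 90 58 E7 9B.
Big-endian: lowest address holds the most-significant byte.
So the memory order matches the most-significant-first order: AE E1 F0 B2 90 58 E7 9B.

AE E1 F0 B2 90 58 E7 9B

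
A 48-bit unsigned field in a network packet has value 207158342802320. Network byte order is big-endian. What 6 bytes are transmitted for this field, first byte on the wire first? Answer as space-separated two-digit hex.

207158342802320 in hexadecimal, padded to 48 bits, is 0xBC68CF6F5B90.
Split into bytes (most-significant first): BC 68 CF 6F 5B 90.
Big-endian: lowest address holds the most-significant byte.
So the memory order matches the most-significant-first order: BC 68 CF 6F 5B 90.

BC 68 CF 6F 5B 90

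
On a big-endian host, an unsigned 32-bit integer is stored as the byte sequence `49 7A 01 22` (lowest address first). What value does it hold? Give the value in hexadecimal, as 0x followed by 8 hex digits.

Big-endian stores the most-significant byte at the lowest address.
The bytes are already most-significant first: 0x497A0122.

0x497A0122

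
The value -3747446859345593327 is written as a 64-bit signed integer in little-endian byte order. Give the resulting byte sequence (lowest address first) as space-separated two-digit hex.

11 7C 0D AE EF 64 FE CB

Two's complement of -3747446859345593327 in 64 bits: 3747446859345593327 = 0x34019B1051F283EF; invert → 0xCBFE64EFAE0D7C10; add 1 → 0xCBFE64EFAE0D7C11.
Split into bytes (most-significant first): CB FE 64 EF AE 0D 7C 11.
In little-endian order the low byte comes first in memory.
So at ascending addresses the bytes are 11 7C 0D AE EF 64 FE CB.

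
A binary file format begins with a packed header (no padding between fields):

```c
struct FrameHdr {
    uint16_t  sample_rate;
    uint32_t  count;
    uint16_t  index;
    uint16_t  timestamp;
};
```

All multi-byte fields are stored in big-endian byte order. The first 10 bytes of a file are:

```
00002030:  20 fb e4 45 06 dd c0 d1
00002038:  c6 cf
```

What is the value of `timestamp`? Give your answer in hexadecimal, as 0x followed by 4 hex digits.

`timestamp` follows `sample_rate` (2 B), `count` (4 B), `index` (2 B), so it starts at offset 2 + 4 + 2 = 8 and occupies 2 bytes.
Bytes at offsets 8..9: C6 CF.
Big-endian: lowest address holds the most-significant byte.
The bytes are already most-significant first: 0xC6CF.

0xC6CF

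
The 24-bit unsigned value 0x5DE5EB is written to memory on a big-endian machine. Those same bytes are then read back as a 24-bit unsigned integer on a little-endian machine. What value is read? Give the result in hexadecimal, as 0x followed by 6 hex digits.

0xEBE55D

Stored big-endian, the bytes at ascending addresses are 5D E5 EB.
Read back as little-endian, the first byte is least significant, giving 0xEBE55D.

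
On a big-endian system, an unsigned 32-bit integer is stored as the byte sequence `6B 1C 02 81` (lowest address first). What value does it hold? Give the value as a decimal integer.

1796997761

Big-endian stores the most-significant byte at the lowest address.
The bytes are already most-significant first: 0x6B1C0281.
0x6B1C0281 = 1796997761.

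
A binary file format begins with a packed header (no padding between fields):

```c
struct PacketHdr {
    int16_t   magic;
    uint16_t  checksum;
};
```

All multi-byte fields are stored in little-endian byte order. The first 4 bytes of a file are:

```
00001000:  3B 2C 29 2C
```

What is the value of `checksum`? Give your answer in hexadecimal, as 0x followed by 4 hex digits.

0x2C29

`checksum` follows `magic` (2 bytes), so it starts at byte offset 2 and occupies 2 bytes.
Bytes at offsets 2..3: 29 2C.
Little-endian stores the least-significant byte at the lowest address.
Reassemble most-significant byte first: 2C 29 → 0x2C29.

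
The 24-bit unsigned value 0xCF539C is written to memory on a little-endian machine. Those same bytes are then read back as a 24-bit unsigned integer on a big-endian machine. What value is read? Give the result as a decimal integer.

10245071

Stored little-endian, the bytes at ascending addresses are 9C 53 CF.
Read back as big-endian, the last byte is least significant, giving 0x9C53CF.
0x9C53CF = 10245071.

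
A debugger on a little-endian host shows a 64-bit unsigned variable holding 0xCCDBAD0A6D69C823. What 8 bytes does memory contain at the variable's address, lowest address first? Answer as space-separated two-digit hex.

Split into bytes (most-significant first): CC DB AD 0A 6D 69 C8 23.
Little-endian stores the least-significant byte at the lowest address.
So at ascending addresses the bytes are 23 C8 69 6D 0A AD DB CC.

23 C8 69 6D 0A AD DB CC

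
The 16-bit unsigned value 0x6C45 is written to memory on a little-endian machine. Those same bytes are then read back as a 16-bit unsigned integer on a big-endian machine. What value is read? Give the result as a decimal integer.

Stored little-endian, the bytes at ascending addresses are 45 6C.
Read back as big-endian, the last byte is least significant, giving 0x456C.
0x456C = 17772.

17772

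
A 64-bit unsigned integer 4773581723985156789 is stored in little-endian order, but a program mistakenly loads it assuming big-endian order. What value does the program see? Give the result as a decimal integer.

13085892975562276674

4773581723985156789 in 64-bit hexadecimal is 0x423F2B49546E9AB5.
Stored little-endian, the bytes at ascending addresses are B5 9A 6E 54 49 2B 3F 42.
Read back as big-endian, the last byte is least significant, giving 0xB59A6E54492B3F42.
0xB59A6E54492B3F42 = 13085892975562276674.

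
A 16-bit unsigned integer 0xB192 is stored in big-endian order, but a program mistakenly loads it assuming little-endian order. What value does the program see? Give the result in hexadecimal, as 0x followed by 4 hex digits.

0x92B1

Stored big-endian, the bytes at ascending addresses are B1 92.
Read back as little-endian, the first byte is least significant, giving 0x92B1.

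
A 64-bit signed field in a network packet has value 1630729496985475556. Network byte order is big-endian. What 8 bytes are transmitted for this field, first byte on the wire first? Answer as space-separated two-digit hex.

1630729496985475556 in hexadecimal, padded to 64 bits, is 0x16A183D6689219E4.
Split into bytes (most-significant first): 16 A1 83 D6 68 92 19 E4.
In big-endian order the high byte comes first in memory.
So the memory order matches the most-significant-first order: 16 A1 83 D6 68 92 19 E4.

16 A1 83 D6 68 92 19 E4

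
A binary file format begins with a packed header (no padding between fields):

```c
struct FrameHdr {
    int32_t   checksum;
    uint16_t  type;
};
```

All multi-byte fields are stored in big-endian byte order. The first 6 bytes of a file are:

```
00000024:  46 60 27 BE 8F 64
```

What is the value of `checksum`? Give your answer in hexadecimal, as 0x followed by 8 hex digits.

`checksum` is the first field, at byte offset 0, occupying 4 bytes.
Bytes at offsets 0..3: 46 60 27 BE.
Big-endian stores the most-significant byte at the lowest address.
The bytes are already most-significant first: 0x466027BE.

0x466027BE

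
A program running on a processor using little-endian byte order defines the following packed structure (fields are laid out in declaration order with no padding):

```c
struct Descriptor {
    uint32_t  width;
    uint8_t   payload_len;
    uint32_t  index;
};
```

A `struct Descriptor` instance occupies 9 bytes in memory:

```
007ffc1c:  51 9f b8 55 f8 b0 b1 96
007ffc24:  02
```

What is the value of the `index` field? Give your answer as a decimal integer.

43430320

`index` follows `width` (4 B), `payload_len` (1 B), so it starts at offset 4 + 1 = 5 and occupies 4 bytes.
Bytes at offsets 5..8: B0 B1 96 02.
Little-endian: lowest address holds the least-significant byte.
Reassemble most-significant byte first: 02 96 B1 B0 → 0x0296B1B0.
0x0296B1B0 = 43430320.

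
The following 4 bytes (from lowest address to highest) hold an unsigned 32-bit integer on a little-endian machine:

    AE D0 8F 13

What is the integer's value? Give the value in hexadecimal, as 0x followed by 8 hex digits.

0x138FD0AE

Little-endian: lowest address holds the least-significant byte.
Reassemble most-significant byte first: 13 8F D0 AE → 0x138FD0AE.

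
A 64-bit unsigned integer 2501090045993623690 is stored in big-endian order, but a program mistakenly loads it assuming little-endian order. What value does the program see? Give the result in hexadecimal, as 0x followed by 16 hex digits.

2501090045993623690 in 64-bit hexadecimal is 0x22B5A8253EB7208A.
Stored big-endian, the bytes at ascending addresses are 22 B5 A8 25 3E B7 20 8A.
Read back as little-endian, the first byte is least significant, giving 0x8A20B73E25A8B522.

0x8A20B73E25A8B522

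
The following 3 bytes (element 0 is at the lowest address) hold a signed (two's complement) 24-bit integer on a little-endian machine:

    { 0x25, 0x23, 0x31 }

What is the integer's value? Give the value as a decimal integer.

3220261

Little-endian stores the least-significant byte at the lowest address.
Reassemble most-significant byte first: 31 23 25 → 0x312325.
0x312325 = 3220261.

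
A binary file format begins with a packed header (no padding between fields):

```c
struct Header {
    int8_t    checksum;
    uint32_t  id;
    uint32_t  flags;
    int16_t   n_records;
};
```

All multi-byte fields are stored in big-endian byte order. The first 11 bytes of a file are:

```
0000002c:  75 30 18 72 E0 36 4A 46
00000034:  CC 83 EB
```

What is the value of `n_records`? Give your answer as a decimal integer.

-31765

`n_records` follows `checksum` (1 B), `id` (4 B), `flags` (4 B), so it starts at offset 1 + 4 + 4 = 9 and occupies 2 bytes.
Bytes at offsets 9..10: 83 EB.
In big-endian order the high byte comes first in memory.
The bytes are already most-significant first: 0x83EB.
Top bit is set, so as a signed 16-bit value this is 0x83EB − 2^16 = -31765.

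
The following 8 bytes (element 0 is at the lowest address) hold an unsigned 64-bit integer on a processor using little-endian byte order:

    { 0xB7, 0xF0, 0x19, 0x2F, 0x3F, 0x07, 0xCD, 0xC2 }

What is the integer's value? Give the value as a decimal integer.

Little-endian: lowest address holds the least-significant byte.
Reassemble most-significant byte first: C2 CD 07 3F 2F 19 F0 B7 → 0xC2CD073F2F19F0B7.
0xC2CD073F2F19F0B7 = 14036883581538267319.

14036883581538267319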